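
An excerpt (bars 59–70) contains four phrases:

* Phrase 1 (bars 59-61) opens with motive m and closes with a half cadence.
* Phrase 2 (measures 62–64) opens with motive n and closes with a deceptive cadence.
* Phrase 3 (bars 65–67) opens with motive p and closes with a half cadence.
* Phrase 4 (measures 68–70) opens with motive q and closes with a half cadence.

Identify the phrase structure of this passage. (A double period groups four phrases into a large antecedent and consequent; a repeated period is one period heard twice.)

Phrase 4 ends with a half cadence, no stronger than phrase 2's deceptive cadence, so the four phrases do not form a double period; nor do phrases 3–4 duplicate 1–2, so it is not a repeated period. With no phrase reaching a conclusive cadence, the passage is a phrase group.

phrase group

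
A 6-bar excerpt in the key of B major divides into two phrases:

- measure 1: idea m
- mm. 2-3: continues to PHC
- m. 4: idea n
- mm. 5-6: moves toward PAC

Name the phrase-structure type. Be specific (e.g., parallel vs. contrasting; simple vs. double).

Phrase 1 ends with a Phrygian half cadence (weaker) and phrase 2 with a perfect authentic cadence (stronger): antecedent + consequent = a period.
The two phrases open with different material (m / n), so the period is contrasting.

contrasting period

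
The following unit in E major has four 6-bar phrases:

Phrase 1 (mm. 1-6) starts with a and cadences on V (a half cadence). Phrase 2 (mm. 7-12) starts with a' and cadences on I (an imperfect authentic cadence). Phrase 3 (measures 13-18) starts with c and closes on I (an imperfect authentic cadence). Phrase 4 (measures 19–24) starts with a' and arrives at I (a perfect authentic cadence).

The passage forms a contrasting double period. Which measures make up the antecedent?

measures 1–12

In a double period the first pair of phrases (ending imperfect authentic cadence) is the large antecedent and the second pair (ending perfect authentic cadence) is the large consequent; the antecedent is measures 1–12.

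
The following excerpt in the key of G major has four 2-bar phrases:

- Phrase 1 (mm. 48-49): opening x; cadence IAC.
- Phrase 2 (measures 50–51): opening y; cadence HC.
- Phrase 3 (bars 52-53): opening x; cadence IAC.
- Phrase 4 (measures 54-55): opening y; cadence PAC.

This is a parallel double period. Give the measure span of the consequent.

measures 52–55

In a double period the first pair of phrases (ending half cadence) is the large antecedent and the second pair (ending perfect authentic cadence) is the large consequent; the consequent is measures 52–55.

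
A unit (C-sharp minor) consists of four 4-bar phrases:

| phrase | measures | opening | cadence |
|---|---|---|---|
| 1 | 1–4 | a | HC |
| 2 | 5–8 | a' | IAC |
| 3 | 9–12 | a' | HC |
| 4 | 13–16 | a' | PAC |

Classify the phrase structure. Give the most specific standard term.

Four phrases in two halves: the first half (mm. 1-8) ends with an imperfect authentic cadence, the second (mm. 9–16) with a perfect authentic cadence — a large antecedent–consequent pair, i.e. a double period.
Phrase 3 begins with the same material as phrase 1, making it parallel.

parallel double period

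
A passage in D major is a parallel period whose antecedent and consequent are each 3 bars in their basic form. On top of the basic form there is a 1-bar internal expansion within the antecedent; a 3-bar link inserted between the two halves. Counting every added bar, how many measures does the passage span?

Basic parallel period: 3 + 3 = 6 bars.
6 (basic form) + 1 (internal expansion) + 3 (link) = 10.

10 measures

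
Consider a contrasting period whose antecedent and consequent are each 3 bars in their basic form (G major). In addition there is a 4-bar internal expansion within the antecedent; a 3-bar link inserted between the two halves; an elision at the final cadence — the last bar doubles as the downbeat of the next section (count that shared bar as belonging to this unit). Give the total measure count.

13 measures

Basic contrasting period: 3 + 3 = 6 bars.
6 (basic form) + 4 (internal expansion) + 3 (link) = 13.
The elision shares a bar with the next section but does not change this unit's count.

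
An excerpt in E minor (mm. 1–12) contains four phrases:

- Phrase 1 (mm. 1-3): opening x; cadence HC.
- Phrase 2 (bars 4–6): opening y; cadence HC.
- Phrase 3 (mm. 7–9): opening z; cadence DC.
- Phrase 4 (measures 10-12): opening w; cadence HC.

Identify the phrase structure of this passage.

Phrase 4 ends with a half cadence, no stronger than phrase 2's half cadence, so the four phrases do not form a double period; nor do phrases 3–4 duplicate 1–2, so it is not a repeated period. With no phrase reaching a conclusive cadence, the passage is a phrase group.

phrase group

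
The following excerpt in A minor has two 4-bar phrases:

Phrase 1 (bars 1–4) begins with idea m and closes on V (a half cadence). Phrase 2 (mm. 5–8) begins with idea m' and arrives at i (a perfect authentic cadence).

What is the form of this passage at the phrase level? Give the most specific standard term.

parallel period

Phrase 1 ends with a half cadence (weaker) and phrase 2 with a perfect authentic cadence (stronger): antecedent + consequent = a period.
The two phrases open with the same material (m / m'), so the period is parallel.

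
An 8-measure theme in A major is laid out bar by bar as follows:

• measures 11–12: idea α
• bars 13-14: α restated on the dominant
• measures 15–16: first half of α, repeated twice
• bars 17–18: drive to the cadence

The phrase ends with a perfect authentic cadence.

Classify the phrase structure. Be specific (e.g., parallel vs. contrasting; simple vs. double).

sentence

Basic idea (measures 11-12) + its repetition (measures 13–14) form the presentation; fragmentation and cadence (bars 15-18) form the continuation — the 8-bar whole is a sentence.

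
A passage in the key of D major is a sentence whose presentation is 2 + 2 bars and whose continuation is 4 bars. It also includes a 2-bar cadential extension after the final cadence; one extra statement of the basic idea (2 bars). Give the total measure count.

Basic sentence: 2 + 2 + 4 = 8 bars.
8 (basic form) + 2 (cadential extension) + 2 (extra statement) = 12.

12 measures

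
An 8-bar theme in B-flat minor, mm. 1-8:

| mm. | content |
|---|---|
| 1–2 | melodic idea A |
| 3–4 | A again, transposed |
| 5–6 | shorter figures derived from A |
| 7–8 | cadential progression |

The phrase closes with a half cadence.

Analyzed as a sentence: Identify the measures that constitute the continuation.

measures 5–8

After the presentation (bars 1–4), the continuation covers the fragmentation through the cadence: mm. 5–8.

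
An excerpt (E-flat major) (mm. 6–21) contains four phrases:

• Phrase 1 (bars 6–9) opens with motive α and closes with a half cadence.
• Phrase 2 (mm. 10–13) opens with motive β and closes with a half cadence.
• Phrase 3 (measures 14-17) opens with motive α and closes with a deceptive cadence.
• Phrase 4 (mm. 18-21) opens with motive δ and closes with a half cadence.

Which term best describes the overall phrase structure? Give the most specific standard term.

Phrase 4 ends with a half cadence, no stronger than phrase 2's half cadence, so the four phrases do not form a double period; nor do phrases 3–4 duplicate 1–2, so it is not a repeated period. With no phrase reaching a conclusive cadence, the passage is a phrase group.

phrase group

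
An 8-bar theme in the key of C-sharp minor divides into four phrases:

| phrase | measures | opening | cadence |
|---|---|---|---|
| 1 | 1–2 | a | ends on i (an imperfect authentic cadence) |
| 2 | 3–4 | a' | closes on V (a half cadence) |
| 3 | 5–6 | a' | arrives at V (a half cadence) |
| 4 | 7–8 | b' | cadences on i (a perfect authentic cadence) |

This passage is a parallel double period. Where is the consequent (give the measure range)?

measures 5–8

In a double period the four phrases pair into a large antecedent (phrases 1–2, ending half cadence) and a large consequent (phrases 3–4, ending perfect authentic cadence). The consequent spans mm. 5–8.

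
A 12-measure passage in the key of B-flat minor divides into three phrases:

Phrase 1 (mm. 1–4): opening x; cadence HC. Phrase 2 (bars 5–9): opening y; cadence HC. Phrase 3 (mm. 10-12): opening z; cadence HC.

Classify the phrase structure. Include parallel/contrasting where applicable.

The final phrase closes with a half cadence, which is not stronger than the preceding half cadence; the 3 phrases lack an overall antecedent–consequent design and so form a phrase group.

phrase group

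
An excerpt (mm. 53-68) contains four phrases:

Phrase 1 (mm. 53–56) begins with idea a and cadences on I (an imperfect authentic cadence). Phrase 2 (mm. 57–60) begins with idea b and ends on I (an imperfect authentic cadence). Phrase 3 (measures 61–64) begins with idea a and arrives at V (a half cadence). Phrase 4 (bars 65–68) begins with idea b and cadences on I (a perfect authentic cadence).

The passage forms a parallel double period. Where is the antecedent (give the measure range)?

measures 53–60

In a double period the four phrases pair into a large antecedent (phrases 1–2, ending imperfect authentic cadence) and a large consequent (phrases 3–4, ending perfect authentic cadence). The antecedent spans measures 53–60.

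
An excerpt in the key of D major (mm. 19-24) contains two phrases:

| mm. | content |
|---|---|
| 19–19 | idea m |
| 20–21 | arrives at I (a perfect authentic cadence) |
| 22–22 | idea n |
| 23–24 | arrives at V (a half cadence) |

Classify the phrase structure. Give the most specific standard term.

The second phrase closes with a half cadence, which is not stronger than the first phrase's perfect authentic cadence; without a weak→strong cadential pair there is no antecedent–consequent relationship, so this is a phrase group rather than a period.

phrase group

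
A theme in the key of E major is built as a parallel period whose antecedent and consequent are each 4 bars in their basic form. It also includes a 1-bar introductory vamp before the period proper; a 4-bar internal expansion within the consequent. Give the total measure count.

Basic parallel period: 4 + 4 = 8 bars.
8 (basic form) + 1 (introduction) + 4 (internal expansion) = 13.

13 measures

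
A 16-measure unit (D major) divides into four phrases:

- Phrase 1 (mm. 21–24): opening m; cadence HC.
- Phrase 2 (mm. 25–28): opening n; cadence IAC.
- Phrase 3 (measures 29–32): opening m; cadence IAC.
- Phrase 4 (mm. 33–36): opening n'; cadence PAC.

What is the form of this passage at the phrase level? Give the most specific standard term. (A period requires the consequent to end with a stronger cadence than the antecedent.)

parallel double period

Four phrases in two halves: the first half (mm. 21-28) ends with an imperfect authentic cadence, the second (mm. 29–36) with a perfect authentic cadence — a large antecedent–consequent pair, i.e. a double period.
Phrase 3 begins with the same material as phrase 1, making it parallel.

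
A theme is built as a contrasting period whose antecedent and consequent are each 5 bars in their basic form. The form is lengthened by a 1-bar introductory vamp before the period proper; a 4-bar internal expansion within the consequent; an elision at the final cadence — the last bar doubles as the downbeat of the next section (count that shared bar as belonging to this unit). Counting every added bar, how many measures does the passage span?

Basic contrasting period: 5 + 5 = 10 bars.
10 (basic form) + 1 (introduction) + 4 (internal expansion) = 15.
The elision shares a bar with the next section but does not change this unit's count.

15 measures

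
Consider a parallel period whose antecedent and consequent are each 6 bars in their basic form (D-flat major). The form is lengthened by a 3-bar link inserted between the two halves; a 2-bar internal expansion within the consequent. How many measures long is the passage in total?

Basic parallel period: 6 + 6 = 12 bars.
12 (basic form) + 3 (link) + 2 (internal expansion) = 17.

17 measures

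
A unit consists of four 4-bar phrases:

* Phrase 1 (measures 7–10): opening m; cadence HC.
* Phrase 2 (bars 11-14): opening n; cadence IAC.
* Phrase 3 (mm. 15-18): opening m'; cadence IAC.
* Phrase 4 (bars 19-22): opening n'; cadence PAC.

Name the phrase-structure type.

parallel double period

Four phrases in two halves: the first half (measures 7–14) ends with an imperfect authentic cadence, the second (mm. 15-22) with a perfect authentic cadence — a large antecedent–consequent pair, i.e. a double period.
Phrase 3 begins with the same material as phrase 1, making it parallel.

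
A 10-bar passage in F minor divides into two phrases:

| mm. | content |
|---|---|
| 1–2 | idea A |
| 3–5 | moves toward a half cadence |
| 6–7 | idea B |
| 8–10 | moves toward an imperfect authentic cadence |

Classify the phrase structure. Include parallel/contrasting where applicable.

contrasting period

Phrase 1 ends with a half cadence (weaker) and phrase 2 with an imperfect authentic cadence (stronger): antecedent + consequent = a period.
The two phrases open with different material (A / B), so the period is contrasting.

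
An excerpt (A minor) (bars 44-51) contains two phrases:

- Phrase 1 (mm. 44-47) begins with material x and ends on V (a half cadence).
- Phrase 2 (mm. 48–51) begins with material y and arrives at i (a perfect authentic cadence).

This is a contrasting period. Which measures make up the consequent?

The phrase ending with the weaker cadence (half cadence) is the antecedent; the one ending more conclusively (perfect authentic cadence) is the consequent. The consequent is measures 48–51.

measures 48–51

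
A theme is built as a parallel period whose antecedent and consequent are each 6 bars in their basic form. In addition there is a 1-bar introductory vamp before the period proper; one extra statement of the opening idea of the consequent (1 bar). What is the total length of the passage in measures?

14 measures

Basic parallel period: 6 + 6 = 12 bars.
12 (basic form) + 1 (introduction) + 1 (extra statement) = 14.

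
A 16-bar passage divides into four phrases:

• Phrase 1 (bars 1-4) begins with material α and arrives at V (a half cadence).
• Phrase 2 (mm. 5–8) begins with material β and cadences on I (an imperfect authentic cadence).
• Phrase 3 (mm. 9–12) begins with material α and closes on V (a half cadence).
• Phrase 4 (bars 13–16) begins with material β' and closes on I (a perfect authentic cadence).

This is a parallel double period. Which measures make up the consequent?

measures 9–16

In a double period the first pair of phrases (ending imperfect authentic cadence) is the large antecedent and the second pair (ending perfect authentic cadence) is the large consequent; the consequent is measures 9–16.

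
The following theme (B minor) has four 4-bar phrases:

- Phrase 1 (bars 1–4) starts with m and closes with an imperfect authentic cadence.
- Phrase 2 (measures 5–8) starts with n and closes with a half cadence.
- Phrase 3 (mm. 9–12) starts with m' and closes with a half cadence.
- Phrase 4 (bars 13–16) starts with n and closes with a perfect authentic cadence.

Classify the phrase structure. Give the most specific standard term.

parallel double period

Four phrases in two halves: the first half (bars 1–8) ends with a half cadence, the second (mm. 9–16) with a perfect authentic cadence — a large antecedent–consequent pair, i.e. a double period.
Phrase 3 begins with the same material as phrase 1, making it parallel.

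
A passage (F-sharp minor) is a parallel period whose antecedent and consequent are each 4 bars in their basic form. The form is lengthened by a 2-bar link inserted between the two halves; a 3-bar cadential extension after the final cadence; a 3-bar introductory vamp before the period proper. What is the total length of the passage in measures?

Basic parallel period: 4 + 4 = 8 bars.
8 (basic form) + 2 (link) + 3 (cadential extension) + 3 (introduction) = 16.

16 measures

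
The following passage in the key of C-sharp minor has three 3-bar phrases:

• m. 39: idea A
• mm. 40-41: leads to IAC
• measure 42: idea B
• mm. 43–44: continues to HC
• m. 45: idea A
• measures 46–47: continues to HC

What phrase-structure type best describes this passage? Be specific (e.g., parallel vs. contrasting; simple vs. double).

phrase group

The final phrase closes with a half cadence, which is not stronger than the preceding half cadence; the 3 phrases lack an overall antecedent–consequent design and so form a phrase group.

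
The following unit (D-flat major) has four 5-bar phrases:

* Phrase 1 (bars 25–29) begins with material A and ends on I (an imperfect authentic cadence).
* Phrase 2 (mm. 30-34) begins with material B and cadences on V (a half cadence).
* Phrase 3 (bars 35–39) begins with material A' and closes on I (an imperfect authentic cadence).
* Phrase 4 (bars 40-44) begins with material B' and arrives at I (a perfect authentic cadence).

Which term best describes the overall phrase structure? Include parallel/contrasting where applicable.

parallel double period

Four phrases in two halves: the first half (mm. 25-34) ends with a half cadence, the second (bars 35–44) with a perfect authentic cadence — a large antecedent–consequent pair, i.e. a double period.
Phrase 3 begins with the same material as phrase 1, making it parallel.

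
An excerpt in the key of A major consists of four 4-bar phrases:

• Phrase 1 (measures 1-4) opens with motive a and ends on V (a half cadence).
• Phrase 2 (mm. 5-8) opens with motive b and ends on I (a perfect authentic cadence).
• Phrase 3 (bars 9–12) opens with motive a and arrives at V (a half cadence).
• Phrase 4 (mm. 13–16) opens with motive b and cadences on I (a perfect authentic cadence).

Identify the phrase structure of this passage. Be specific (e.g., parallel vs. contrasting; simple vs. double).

The cadence pattern HC–PAC–HC–PAC is weak–strong twice, and phrases 3–4 restate phrases 1–2: a period heard twice, not a double period (which would end weakly at phrase 2).

repeated period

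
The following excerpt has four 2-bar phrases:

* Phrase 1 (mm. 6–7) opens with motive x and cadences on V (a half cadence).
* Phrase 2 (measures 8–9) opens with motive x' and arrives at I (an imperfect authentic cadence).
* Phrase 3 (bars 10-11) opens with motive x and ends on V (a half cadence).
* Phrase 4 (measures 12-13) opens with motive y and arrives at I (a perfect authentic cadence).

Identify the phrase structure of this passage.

Four phrases in two halves: the first half (mm. 6–9) ends with an imperfect authentic cadence, the second (bars 10–13) with a perfect authentic cadence — a large antecedent–consequent pair, i.e. a double period.
Phrase 3 begins with the same material as phrase 1, making it parallel.

parallel double period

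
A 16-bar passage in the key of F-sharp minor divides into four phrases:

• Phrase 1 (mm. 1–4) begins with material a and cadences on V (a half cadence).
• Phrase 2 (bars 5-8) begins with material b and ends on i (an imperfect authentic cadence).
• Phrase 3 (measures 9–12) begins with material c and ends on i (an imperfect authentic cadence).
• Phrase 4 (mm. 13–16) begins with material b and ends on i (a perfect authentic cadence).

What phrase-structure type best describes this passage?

Four phrases in two halves: the first half (measures 1–8) ends with an imperfect authentic cadence, the second (mm. 9-16) with a perfect authentic cadence — a large antecedent–consequent pair, i.e. a double period.
Phrase 3 begins with different material from phrase 1, making it contrasting.

contrasting double period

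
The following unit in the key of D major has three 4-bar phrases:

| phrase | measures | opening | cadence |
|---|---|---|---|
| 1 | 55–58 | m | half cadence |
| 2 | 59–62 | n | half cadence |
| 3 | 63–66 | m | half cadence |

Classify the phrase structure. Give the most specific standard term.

phrase group

The final phrase closes with a half cadence, which is not stronger than the preceding half cadence; the 3 phrases lack an overall antecedent–consequent design and so form a phrase group.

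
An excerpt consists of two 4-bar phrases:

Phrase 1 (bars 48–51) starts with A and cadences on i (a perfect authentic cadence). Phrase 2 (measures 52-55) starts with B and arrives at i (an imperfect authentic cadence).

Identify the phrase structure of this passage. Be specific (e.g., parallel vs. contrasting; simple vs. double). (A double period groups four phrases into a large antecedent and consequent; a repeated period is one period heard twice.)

The second phrase closes with an imperfect authentic cadence, which is not stronger than the first phrase's perfect authentic cadence; without a weak→strong cadential pair there is no antecedent–consequent relationship, so this is a phrase group rather than a period.

phrase group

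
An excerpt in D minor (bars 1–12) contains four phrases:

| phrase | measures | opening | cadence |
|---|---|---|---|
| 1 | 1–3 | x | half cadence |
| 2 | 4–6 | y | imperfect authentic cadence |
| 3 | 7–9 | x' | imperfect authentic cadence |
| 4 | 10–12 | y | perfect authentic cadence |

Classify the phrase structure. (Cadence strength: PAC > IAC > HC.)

parallel double period

Four phrases in two halves: the first half (mm. 1-6) ends with an imperfect authentic cadence, the second (mm. 7–12) with a perfect authentic cadence — a large antecedent–consequent pair, i.e. a double period.
Phrase 3 begins with the same material as phrase 1, making it parallel.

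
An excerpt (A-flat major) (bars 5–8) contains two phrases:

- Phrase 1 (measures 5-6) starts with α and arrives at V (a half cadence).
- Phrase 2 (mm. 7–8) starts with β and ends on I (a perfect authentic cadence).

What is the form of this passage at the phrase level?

Phrase 1 ends with a half cadence (weaker) and phrase 2 with a perfect authentic cadence (stronger): antecedent + consequent = a period.
The two phrases open with different material (α / β), so the period is contrasting.

contrasting period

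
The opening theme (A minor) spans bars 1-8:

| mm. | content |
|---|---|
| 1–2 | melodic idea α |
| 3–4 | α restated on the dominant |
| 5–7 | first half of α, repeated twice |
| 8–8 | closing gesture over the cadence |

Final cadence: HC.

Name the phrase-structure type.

Basic idea (bars 1–2) + its repetition (bars 3–4) form the presentation; fragmentation and cadence (mm. 5-8) form the continuation — the 8-bar whole is a sentence.

sentence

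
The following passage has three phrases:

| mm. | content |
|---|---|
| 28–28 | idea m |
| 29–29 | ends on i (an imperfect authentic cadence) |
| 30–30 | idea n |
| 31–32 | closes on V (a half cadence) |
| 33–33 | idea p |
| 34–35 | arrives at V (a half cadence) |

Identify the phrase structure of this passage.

The final phrase closes with a half cadence, which is not stronger than the preceding half cadence; the 3 phrases lack an overall antecedent–consequent design and so form a phrase group.

phrase group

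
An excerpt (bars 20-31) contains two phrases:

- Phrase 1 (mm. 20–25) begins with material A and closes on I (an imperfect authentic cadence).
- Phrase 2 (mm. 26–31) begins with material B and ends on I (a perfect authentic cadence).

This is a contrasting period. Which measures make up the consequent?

The phrase ending with the weaker cadence (imperfect authentic cadence) is the antecedent; the one ending more conclusively (perfect authentic cadence) is the consequent. The consequent is measures 26–31.

measures 26–31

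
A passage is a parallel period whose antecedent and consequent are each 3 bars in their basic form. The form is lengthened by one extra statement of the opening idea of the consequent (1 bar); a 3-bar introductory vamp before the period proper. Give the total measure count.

Basic parallel period: 3 + 3 = 6 bars.
6 (basic form) + 1 (extra statement) + 3 (introduction) = 10.

10 measures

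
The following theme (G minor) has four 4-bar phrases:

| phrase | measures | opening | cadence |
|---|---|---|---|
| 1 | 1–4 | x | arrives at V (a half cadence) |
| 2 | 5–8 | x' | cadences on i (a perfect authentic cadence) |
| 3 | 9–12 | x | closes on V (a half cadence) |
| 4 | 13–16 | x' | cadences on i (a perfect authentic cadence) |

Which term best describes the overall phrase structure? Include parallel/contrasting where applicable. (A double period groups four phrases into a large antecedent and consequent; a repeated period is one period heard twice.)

The cadence pattern HC–PAC–HC–PAC is weak–strong twice, and phrases 3–4 restate phrases 1–2: a period heard twice, not a double period (which would end weakly at phrase 2).

repeated period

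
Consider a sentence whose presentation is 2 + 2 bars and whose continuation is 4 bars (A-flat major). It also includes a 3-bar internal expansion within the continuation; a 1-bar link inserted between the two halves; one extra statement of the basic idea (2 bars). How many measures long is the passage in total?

Basic sentence: 2 + 2 + 4 = 8 bars.
8 (basic form) + 3 (internal expansion) + 1 (link) + 2 (extra statement) = 14.

14 measures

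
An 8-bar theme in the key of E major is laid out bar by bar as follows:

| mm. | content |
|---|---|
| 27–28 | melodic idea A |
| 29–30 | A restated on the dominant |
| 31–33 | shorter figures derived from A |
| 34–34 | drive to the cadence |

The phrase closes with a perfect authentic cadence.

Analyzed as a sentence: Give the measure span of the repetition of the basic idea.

The presentation of a sentence is the basic idea (mm. 27–28) plus its repetition (measures 29-30); the repetition of the basic idea is therefore measures 29–30.

measures 29–30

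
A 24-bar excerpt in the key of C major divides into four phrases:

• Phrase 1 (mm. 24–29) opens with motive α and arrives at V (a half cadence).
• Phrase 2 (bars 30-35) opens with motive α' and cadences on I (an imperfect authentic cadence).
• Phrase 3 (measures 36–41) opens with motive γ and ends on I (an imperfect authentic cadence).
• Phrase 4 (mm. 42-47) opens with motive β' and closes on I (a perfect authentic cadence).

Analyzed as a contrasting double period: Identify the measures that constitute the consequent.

measures 36–47

In a double period the four phrases pair into a large antecedent (phrases 1–2, ending imperfect authentic cadence) and a large consequent (phrases 3–4, ending perfect authentic cadence). The consequent spans mm. 36–47.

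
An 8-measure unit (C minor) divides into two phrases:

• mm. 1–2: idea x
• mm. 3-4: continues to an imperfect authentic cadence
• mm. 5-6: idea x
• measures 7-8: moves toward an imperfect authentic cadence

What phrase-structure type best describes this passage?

Both phrases have the same opening (x) and the same cadence (imperfect authentic cadence): the second is a restatement, not a consequent, so this is a repeated phrase rather than a period.

repeated phrase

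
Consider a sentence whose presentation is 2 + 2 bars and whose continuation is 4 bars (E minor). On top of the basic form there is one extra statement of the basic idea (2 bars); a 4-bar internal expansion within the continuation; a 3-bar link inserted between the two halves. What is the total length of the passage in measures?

Basic sentence: 2 + 2 + 4 = 8 bars.
8 (basic form) + 2 (extra statement) + 4 (internal expansion) + 3 (link) = 17.

17 measures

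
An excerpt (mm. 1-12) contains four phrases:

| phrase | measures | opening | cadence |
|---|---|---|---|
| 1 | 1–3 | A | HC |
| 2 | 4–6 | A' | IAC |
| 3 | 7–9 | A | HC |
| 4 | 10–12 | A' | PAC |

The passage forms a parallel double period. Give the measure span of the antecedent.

measures 1–6

In a double period the first pair of phrases (ending imperfect authentic cadence) is the large antecedent and the second pair (ending perfect authentic cadence) is the large consequent; the antecedent is measures 1–6.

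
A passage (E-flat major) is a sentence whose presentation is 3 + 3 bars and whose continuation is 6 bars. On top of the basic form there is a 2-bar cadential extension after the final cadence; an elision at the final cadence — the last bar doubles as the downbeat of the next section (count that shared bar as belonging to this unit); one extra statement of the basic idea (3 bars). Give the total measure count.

Basic sentence: 3 + 3 + 6 = 12 bars.
12 (basic form) + 2 (cadential extension) + 3 (extra statement) = 17.
The elision shares a bar with the next section but does not change this unit's count.

17 measures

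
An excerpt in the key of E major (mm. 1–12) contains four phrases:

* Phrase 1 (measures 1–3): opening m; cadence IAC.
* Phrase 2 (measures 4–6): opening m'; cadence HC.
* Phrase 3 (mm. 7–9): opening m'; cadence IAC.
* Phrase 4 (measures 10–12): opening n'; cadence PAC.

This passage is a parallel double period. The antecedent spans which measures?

In a double period the four phrases pair into a large antecedent (phrases 1–2, ending half cadence) and a large consequent (phrases 3–4, ending perfect authentic cadence). The antecedent spans mm. 1–6.

measures 1–6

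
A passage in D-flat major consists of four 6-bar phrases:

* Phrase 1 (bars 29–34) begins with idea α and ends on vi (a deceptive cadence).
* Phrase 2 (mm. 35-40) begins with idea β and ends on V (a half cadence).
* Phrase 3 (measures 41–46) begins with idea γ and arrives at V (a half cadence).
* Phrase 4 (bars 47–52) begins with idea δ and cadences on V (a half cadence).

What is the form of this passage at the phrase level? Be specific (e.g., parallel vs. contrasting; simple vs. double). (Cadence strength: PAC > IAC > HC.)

phrase group

Phrase 4 ends with a half cadence, no stronger than phrase 2's half cadence, so the four phrases do not form a double period; nor do phrases 3–4 duplicate 1–2, so it is not a repeated period. With no phrase reaching a conclusive cadence, the passage is a phrase group.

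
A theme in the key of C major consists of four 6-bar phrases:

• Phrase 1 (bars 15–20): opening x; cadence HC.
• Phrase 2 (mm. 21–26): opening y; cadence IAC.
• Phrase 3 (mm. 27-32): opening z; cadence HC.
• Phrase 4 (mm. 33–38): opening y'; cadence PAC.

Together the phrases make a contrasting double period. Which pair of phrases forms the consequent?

In a double period the first pair of phrases (ending imperfect authentic cadence) is the large antecedent and the second pair (ending perfect authentic cadence) is the large consequent; the consequent is phrases 3 and 4.

phrases 3 and 4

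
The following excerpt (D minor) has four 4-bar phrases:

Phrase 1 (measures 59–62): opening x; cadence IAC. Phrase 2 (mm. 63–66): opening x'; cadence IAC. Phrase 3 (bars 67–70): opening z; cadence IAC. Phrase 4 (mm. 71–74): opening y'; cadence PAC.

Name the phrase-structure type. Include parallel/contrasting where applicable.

Four phrases in two halves: the first half (mm. 59–66) ends with an imperfect authentic cadence, the second (mm. 67–74) with a perfect authentic cadence — a large antecedent–consequent pair, i.e. a double period.
Phrase 3 begins with different material from phrase 1, making it contrasting.

contrasting double period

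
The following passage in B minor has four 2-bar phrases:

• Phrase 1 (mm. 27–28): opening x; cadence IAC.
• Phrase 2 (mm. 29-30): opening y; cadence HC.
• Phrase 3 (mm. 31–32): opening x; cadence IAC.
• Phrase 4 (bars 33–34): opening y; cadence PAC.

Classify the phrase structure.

Four phrases in two halves: the first half (measures 27-30) ends with a half cadence, the second (measures 31–34) with a perfect authentic cadence — a large antecedent–consequent pair, i.e. a double period.
Phrase 3 begins with the same material as phrase 1, making it parallel.

parallel double period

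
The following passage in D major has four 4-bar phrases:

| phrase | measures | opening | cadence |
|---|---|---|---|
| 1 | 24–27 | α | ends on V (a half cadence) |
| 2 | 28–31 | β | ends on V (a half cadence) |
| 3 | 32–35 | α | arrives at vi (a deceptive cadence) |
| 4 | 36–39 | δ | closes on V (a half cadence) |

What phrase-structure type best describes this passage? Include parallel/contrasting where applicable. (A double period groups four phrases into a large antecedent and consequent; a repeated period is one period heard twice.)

Phrase 4 ends with a half cadence, no stronger than phrase 2's half cadence, so the four phrases do not form a double period; nor do phrases 3–4 duplicate 1–2, so it is not a repeated period. With no phrase reaching a conclusive cadence, the passage is a phrase group.

phrase group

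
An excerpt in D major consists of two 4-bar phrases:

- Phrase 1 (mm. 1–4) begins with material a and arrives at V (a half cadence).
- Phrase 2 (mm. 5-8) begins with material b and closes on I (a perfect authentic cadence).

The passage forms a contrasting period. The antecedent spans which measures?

The antecedent is the phrase ending with the weaker cadence (half cadence, phrase 1) and the consequent the one ending more conclusively (perfect authentic cadence, phrase 2); the antecedent is measures 1–4.

measures 1–4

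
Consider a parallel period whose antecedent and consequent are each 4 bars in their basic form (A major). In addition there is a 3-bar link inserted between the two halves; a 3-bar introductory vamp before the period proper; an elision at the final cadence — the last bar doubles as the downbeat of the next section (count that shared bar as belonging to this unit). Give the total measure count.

14 measures

Basic parallel period: 4 + 4 = 8 bars.
8 (basic form) + 3 (link) + 3 (introduction) = 14.
The elision shares a bar with the next section but does not change this unit's count.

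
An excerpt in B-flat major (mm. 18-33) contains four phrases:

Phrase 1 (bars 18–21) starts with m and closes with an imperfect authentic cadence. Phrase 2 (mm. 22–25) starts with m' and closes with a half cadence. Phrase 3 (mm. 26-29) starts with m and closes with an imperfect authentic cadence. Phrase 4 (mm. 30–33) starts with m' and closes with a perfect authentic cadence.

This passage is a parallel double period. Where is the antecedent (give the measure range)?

In a double period the four phrases pair into a large antecedent (phrases 1–2, ending half cadence) and a large consequent (phrases 3–4, ending perfect authentic cadence). The antecedent spans mm. 18-25.

measures 18–25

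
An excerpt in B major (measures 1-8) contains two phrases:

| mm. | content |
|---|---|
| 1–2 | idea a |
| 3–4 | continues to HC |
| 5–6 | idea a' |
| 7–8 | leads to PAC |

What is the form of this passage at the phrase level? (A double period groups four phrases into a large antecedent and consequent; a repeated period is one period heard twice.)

Phrase 1 ends with a half cadence (weaker) and phrase 2 with a perfect authentic cadence (stronger): antecedent + consequent = a period.
The two phrases open with the same material (a / a'), so the period is parallel.

parallel period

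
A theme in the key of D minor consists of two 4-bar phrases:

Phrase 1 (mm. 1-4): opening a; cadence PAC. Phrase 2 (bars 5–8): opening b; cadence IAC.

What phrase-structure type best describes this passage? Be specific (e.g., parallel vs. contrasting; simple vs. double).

phrase group

The second phrase closes with an imperfect authentic cadence, which is not stronger than the first phrase's perfect authentic cadence; without a weak→strong cadential pair there is no antecedent–consequent relationship, so this is a phrase group rather than a period.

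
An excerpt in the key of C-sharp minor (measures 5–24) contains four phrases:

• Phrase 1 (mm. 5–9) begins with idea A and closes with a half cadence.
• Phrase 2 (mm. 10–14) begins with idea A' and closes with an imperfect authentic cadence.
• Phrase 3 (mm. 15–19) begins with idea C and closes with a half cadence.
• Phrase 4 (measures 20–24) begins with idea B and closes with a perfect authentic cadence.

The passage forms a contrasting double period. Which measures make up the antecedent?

measures 5–14

In a double period the first pair of phrases (ending imperfect authentic cadence) is the large antecedent and the second pair (ending perfect authentic cadence) is the large consequent; the antecedent is measures 5–14.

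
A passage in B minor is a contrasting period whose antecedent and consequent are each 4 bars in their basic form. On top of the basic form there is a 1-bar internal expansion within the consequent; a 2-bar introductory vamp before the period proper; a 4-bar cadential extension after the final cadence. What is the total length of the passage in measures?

15 measures

Basic contrasting period: 4 + 4 = 8 bars.
8 (basic form) + 1 (internal expansion) + 2 (introduction) + 4 (cadential extension) = 15.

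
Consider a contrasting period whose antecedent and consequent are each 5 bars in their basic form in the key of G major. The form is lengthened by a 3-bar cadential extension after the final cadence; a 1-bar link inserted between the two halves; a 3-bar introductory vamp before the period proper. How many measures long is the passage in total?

Basic contrasting period: 5 + 5 = 10 bars.
10 (basic form) + 3 (cadential extension) + 1 (link) + 3 (introduction) = 17.

17 measures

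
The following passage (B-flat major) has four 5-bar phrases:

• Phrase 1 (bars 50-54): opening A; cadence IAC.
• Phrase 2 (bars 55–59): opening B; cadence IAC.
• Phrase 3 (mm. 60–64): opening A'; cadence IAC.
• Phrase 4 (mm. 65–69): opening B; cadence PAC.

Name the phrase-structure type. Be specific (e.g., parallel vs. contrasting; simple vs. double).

Four phrases in two halves: the first half (measures 50–59) ends with an imperfect authentic cadence, the second (mm. 60-69) with a perfect authentic cadence — a large antecedent–consequent pair, i.e. a double period.
Phrase 3 begins with the same material as phrase 1, making it parallel.

parallel double period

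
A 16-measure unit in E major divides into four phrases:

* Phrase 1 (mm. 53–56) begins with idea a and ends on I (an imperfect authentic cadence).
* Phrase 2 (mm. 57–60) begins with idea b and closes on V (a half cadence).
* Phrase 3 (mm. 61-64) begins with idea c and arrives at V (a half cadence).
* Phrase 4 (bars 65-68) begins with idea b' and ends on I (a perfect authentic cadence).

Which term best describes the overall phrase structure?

Four phrases in two halves: the first half (mm. 53–60) ends with a half cadence, the second (mm. 61–68) with a perfect authentic cadence — a large antecedent–consequent pair, i.e. a double period.
Phrase 3 begins with different material from phrase 1, making it contrasting.

contrasting double period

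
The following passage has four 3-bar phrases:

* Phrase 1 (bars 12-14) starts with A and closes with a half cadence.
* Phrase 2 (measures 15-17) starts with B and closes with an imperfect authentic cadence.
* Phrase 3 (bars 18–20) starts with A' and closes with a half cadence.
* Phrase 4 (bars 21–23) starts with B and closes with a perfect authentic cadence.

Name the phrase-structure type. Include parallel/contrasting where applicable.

parallel double period

Four phrases in two halves: the first half (bars 12–17) ends with an imperfect authentic cadence, the second (measures 18-23) with a perfect authentic cadence — a large antecedent–consequent pair, i.e. a double period.
Phrase 3 begins with the same material as phrase 1, making it parallel.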